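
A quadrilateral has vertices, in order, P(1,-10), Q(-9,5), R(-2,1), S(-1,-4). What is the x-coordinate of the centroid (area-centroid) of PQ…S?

-214/61

Apply the surveyor's formula. First the cross-terms c_i = x_i·y_{i+1} − x_{i+1}·y_i:
  -85, 1, 9, 14  ⇒  2A = -61, A = -30.5.
Then Σ (x_i + x_{i+1})·c_i = 642, so x̄ = 642 / (6·(-30.5)) = -214/61.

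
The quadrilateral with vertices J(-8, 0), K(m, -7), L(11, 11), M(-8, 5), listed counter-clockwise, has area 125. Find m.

-6

Write out the shoelace sum; only the two edges meeting at K involve m:
2·Area = [((-8)·(-7) − m·0) + (m·11 − 11·(-7))] + 183
       = 11·m + 316 = 250
⇒ m = -6.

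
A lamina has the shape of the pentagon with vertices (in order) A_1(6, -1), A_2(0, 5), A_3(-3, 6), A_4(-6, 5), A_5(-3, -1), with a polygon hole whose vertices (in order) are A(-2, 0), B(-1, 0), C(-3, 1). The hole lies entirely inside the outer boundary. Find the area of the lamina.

Outer boundary:
Apply the shoelace formula: 2A = Σ (x_i·y_{i+1} − x_{i+1}·y_i), indices taken mod 5.
Σ = (30) + (15) + (21) + (21) + (9) = 96
Area = |Σ|/2 = 48.
Hole:
Apply the surveyor's formula: 2A = Σ (x_i·y_{i+1} − x_{i+1}·y_i), indices taken mod 3.
Cross-terms: 0, -1, 2  ⇒  Σ = 1
Area = |Σ|/2 = 0.5.
Net area = 48 − 0.5 = 47.5.

47.5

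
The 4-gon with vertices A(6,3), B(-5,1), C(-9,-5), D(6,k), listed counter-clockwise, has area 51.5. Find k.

0

The doubled signed area Σ (x_i y_{i+1} − x_{i+1} y_i) is linear in k.
With k=0 it equals 103; the coefficient of k is -15 (from the two edges through D).
So -15·k + 103 = 2·51.5 = 103 ⇒ k = 0.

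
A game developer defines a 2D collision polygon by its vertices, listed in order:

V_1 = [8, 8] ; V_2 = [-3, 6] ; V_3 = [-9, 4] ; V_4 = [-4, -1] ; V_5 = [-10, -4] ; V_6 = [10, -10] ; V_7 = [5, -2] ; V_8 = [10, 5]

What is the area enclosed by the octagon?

200

Apply the shoelace (surveyor's) formula: 2A = Σ (x_i·y_{i+1} − x_{i+1}·y_i), indices taken mod 8.
Cross-terms: 72, 42, 25, 6, 140, 30, 45, 40  ⇒  Σ = 400
Area = |Σ|/2 = 200.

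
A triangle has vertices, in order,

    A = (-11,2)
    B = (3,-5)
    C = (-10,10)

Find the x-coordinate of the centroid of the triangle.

-6

Apply the surveyor's formula. First the cross-terms c_i = x_i·y_{i+1} − x_{i+1}·y_i:
  49, -20, 90  ⇒  2A = 119, A = 59.5.
Then Σ (x_i + x_{i+1})·c_i = -2142, so x̄ = -2142 / (6·59.5) = -6.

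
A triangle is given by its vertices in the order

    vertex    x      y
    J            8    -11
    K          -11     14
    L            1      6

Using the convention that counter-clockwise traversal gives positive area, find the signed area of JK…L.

-74

Σ = (-9) + (-80) + (-59) = -148
Signed area = Σ/2 = -74 (negative ⇒ clockwise traversal).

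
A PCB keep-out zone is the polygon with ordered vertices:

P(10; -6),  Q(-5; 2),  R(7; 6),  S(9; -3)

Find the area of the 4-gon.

76.5

Cross-terms: -10, -44, -75, -24  ⇒  Σ = -153
Area = |Σ|/2 = 76.5.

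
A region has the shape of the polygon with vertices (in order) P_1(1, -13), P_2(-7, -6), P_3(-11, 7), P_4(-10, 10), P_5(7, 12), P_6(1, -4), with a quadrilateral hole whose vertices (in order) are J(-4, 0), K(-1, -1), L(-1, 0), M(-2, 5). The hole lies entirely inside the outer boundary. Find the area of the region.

236.5

Outer boundary:
Apply the shoelace formula: 2A = Σ (x_i·y_{i+1} − x_{i+1}·y_i), indices taken mod 6.
Σ = (-97) + (-115) + (-40) + (-190) + (-40) + (-9) = -491
Area = |Σ|/2 = 245.5.
Hole:
Cross-terms: 4, -1, -5, 20  ⇒  Σ = 18
Area = |Σ|/2 = 9.
Net area = 245.5 − 9 = 236.5.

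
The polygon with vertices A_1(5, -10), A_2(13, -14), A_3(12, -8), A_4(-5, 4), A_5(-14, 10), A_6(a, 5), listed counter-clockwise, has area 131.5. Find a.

The doubled signed area Σ (x_i y_{i+1} − x_{i+1} y_i) is linear in a.
With a=0 it equals 43; the coefficient of a is -20 (from the two edges through A_6).
So -20·a + 43 = 2·131.5 = 263 ⇒ a = -11.

-11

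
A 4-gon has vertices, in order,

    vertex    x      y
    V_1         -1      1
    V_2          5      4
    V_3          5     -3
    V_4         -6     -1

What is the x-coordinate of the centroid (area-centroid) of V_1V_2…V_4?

Apply Gauss's area formula. First the cross-terms c_i = x_i·y_{i+1} − x_{i+1}·y_i:
  -9, -35, -23, -7  ⇒  2A = -74, A = -37.
Then Σ (x_i + x_{i+1})·c_i = -314, so x̄ = -314 / (6·(-37)) = 157/111.

157/111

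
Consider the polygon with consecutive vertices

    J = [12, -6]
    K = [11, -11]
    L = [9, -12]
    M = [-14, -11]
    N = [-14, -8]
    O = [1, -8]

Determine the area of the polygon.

99

Σ = (-66) + (-33) + (-267) + (-42) + (120) + (90) = -198
Area = |Σ|/2 = 99.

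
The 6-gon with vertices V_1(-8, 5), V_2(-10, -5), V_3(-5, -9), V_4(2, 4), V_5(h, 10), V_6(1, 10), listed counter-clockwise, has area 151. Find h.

9

Write out the shoelace sum; only the two edges meeting at V_5 involve h:
2·Area = [(2·10 − h·4) + (h·10 − 1·10)] + 238
       = 6·h + 248 = 302
⇒ h = 9.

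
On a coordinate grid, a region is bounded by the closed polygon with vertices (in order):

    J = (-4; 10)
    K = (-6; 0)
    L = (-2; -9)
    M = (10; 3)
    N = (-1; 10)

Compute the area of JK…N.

Σ = (60) + (54) + (84) + (103) + (30) = 331
Area = |Σ|/2 = 165.5.

165.5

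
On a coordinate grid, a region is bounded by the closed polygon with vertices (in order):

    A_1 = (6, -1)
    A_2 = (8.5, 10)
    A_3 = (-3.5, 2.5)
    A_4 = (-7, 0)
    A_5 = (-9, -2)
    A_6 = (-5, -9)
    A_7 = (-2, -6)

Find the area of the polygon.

138.625

Apply the shoelace formula: 2A = Σ (x_i·y_{i+1} − x_{i+1}·y_i), indices taken mod 7.
A_1→A_2: (6)(10) − (8.5)(-1) = 68.5
A_2→A_3: (8.5)(2.5) − (-3.5)(10) = 56.25
A_3→A_4: (-3.5)(0) − (-7)(2.5) = 17.5
A_4→A_5: (-7)(-2) − (-9)(0) = 14
A_5→A_6: (-9)(-9) − (-5)(-2) = 71
A_6→A_7: (-5)(-6) − (-2)(-9) = 12
A_7→A_1: (-2)(-1) − (6)(-6) = 38
Σ = 277.25
Area = |Σ|/2 = 138.625.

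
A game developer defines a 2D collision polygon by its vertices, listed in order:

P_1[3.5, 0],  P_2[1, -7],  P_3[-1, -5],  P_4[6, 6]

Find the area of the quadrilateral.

Σ = (-24.5) + (-12) + (24) + (-21) = -33.5
Area = |Σ|/2 = 16.75.

16.75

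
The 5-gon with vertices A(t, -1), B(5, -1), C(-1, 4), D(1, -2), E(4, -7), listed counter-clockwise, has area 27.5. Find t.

Write out the shoelace sum; only the two edges meeting at A involve t:
2·Area = [(4·(-1) − t·(-7)) + (t·(-1) − 5·(-1))] + 18
       = 6·t + 19 = 55
⇒ t = 6.

6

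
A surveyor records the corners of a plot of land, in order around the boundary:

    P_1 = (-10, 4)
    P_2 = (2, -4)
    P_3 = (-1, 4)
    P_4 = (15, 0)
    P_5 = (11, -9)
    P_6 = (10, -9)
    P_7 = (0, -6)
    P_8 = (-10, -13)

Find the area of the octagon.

Cross-terms: 32, 4, -60, -135, -9, -60, -60, -170  ⇒  Σ = -458
Area = |Σ|/2 = 229.

229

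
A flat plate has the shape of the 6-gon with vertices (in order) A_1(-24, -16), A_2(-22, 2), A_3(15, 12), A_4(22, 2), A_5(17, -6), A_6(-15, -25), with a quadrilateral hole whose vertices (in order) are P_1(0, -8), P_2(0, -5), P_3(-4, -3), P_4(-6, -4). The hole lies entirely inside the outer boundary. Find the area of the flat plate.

Outer boundary:
Apply Gauss's area formula: 2A = Σ (x_i·y_{i+1} − x_{i+1}·y_i), indices taken mod 6.
Σ = (-400) + (-294) + (-234) + (-166) + (-515) + (-360) = -1969
Area = |Σ|/2 = 984.5.
Hole:
Apply Gauss's area formula: 2A = Σ (x_i·y_{i+1} − x_{i+1}·y_i), indices taken mod 4.
Cross-terms: 0, -20, -2, 48  ⇒  Σ = 26
Area = |Σ|/2 = 13.
Net area = 984.5 − 13 = 971.5.

971.5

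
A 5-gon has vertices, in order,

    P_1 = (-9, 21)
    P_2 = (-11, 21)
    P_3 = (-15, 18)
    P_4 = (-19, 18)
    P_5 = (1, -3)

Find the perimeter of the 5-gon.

|P_1P_2| = √((-2)² + (0)²) = √4 = 2
|P_2P_3| = √((-4)² + (-3)²) = √25 = 5
|P_3P_4| = √((-4)² + (0)²) = √16 = 4
|P_4P_5| = √((20)² + (-21)²) = √841 = 29
|P_5P_1| = √((-10)² + (24)²) = √676 = 26
Perimeter = 2 + 5 + 4 + 29 + 26 = 66.

66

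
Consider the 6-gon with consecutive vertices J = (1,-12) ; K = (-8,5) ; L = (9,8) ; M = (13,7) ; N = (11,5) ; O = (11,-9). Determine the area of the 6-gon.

265

Σ = (-91) + (-109) + (-41) + (-12) + (-154) + (-123) = -530
Area = |Σ|/2 = 265.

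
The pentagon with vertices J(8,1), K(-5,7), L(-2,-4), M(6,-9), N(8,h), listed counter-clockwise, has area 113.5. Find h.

Write out the shoelace sum; only the two edges meeting at N involve h:
2·Area = [(6·h − 8·(-9)) + (8·1 − 8·h)] + 137
       = -2·h + 217 = 227
⇒ h = -5.

-5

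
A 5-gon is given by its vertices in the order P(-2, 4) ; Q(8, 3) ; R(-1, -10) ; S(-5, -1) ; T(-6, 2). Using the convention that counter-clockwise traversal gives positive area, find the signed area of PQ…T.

Apply the shoelace (surveyor's) formula: 2A = Σ (x_i·y_{i+1} − x_{i+1}·y_i), indices taken mod 5.
Cross-terms: -38, -77, -49, -16, -20  ⇒  Σ = -200
Signed area = Σ/2 = -100 (negative ⇒ clockwise traversal).

-100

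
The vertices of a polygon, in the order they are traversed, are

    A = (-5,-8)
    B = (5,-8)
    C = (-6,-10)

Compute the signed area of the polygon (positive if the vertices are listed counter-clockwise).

Apply Gauss's area formula: 2A = Σ (x_i·y_{i+1} − x_{i+1}·y_i), indices taken mod 3.
Σ = (80) + (-98) + (-2) = -20
Signed area = Σ/2 = -10 (negative ⇒ clockwise traversal).

-10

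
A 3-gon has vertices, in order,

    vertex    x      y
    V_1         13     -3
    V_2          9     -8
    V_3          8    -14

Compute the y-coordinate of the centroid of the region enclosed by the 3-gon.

Apply the shoelace (surveyor's) formula. First the cross-terms c_i = x_i·y_{i+1} − x_{i+1}·y_i:
  -77, -62, 158  ⇒  2A = 19, A = 9.5.
Then Σ (y_i + y_{i+1})·c_i = -475, so ȳ = -475 / (6·9.5) = -25/3.

-25/3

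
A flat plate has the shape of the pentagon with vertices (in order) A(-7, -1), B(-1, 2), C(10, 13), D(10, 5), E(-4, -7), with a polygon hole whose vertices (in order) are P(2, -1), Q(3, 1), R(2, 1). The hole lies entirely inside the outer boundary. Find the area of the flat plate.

110.5

Outer boundary:
Σ = (-15) + (-33) + (-80) + (-50) + (-45) = -223
Area = |Σ|/2 = 111.5.
Hole:
P→Q: (2)(1) − (3)(-1) = 5
Q→R: (3)(1) − (2)(1) = 1
R→P: (2)(-1) − (2)(1) = -4
Σ = 2
Area = |Σ|/2 = 1.
Net area = 111.5 − 1 = 110.5.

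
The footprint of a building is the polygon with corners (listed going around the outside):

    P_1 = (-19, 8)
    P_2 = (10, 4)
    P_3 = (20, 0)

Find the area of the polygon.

Apply Gauss's area formula: 2A = Σ (x_i·y_{i+1} − x_{i+1}·y_i), indices taken mod 3.
Cross-terms: -156, -80, 160  ⇒  Σ = -76
Area = |Σ|/2 = 38.

38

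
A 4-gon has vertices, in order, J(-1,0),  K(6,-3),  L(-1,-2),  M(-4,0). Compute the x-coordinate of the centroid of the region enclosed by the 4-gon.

1/3

Apply the shoelace (surveyor's) formula. First the cross-terms c_i = x_i·y_{i+1} − x_{i+1}·y_i:
  3, -15, -8, 0  ⇒  2A = -20, A = -10.
Then Σ (x_i + x_{i+1})·c_i = -20, so x̄ = -20 / (6·(-10)) = 1/3.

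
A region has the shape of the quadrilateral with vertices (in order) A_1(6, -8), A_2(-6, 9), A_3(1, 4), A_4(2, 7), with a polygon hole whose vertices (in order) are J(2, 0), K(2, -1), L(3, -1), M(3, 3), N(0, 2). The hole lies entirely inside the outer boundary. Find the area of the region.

Outer boundary:
Σ = (6) + (-33) + (-1) + (-58) = -86
Area = |Σ|/2 = 43.
Hole:
Σ = (-2) + (1) + (12) + (6) + (-4) = 13
Area = |Σ|/2 = 6.5.
Net area = 43 − 6.5 = 36.5.

36.5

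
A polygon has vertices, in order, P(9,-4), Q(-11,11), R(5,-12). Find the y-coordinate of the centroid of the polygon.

Apply the shoelace formula. First the cross-terms c_i = x_i·y_{i+1} − x_{i+1}·y_i:
  55, 77, 88  ⇒  2A = 220, A = 110.
Then Σ (y_i + y_{i+1})·c_i = -1100, so ȳ = -1100 / (6·110) = -5/3.

-5/3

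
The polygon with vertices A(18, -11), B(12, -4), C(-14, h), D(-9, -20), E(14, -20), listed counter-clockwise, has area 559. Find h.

The doubled signed area Σ (x_i y_{i+1} − x_{i+1} y_i) is linear in h.
With h=0 it equals 950; the coefficient of h is 21 (from the two edges through C).
So 21·h + 950 = 2·559 = 1118 ⇒ h = 8.

8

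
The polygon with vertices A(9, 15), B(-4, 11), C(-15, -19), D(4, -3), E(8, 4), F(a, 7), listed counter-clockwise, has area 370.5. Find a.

17

The doubled signed area Σ (x_i y_{i+1} − x_{i+1} y_i) is linear in a.
With a=0 it equals 554; the coefficient of a is 11 (from the two edges through F).
So 11·a + 554 = 2·370.5 = 741 ⇒ a = 17.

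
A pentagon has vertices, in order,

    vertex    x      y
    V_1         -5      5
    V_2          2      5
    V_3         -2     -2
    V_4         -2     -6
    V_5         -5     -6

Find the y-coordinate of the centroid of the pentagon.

125/282

Apply Gauss's area formula. First the cross-terms c_i = x_i·y_{i+1} − x_{i+1}·y_i:
  -35, 6, 8, -18, -55  ⇒  2A = -94, A = -47.
Then Σ (y_i + y_{i+1})·c_i = -125, so ȳ = -125 / (6·(-47)) = 125/282.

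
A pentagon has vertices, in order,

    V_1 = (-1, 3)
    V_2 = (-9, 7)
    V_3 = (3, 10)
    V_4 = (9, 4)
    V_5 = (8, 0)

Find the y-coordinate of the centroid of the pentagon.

Apply the surveyor's formula. First the cross-terms c_i = x_i·y_{i+1} − x_{i+1}·y_i:
  20, -111, -78, -32, 24  ⇒  2A = -177, A = -88.5.
Then Σ (y_i + y_{i+1})·c_i = -2835, so ȳ = -2835 / (6·(-88.5)) = 315/59.

315/59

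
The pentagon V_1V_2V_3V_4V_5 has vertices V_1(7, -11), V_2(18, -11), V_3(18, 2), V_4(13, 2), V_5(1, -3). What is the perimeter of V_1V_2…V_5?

52

|V_1V_2| = √((11)² + (0)²) = √121 = 11
|V_2V_3| = √((0)² + (13)²) = √169 = 13
|V_3V_4| = √((-5)² + (0)²) = √25 = 5
|V_4V_5| = √((-12)² + (-5)²) = √169 = 13
|V_5V_1| = √((6)² + (-8)²) = √100 = 10
Perimeter = 11 + 13 + 5 + 13 + 10 = 52.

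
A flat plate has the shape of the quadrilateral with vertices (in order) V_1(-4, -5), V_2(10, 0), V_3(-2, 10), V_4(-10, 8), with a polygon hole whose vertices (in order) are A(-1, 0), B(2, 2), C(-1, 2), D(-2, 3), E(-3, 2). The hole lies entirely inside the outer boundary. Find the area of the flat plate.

Outer boundary:
V_1→V_2: (-4)(0) − (10)(-5) = 50
V_2→V_3: (10)(10) − (-2)(0) = 100
V_3→V_4: (-2)(8) − (-10)(10) = 84
V_4→V_1: (-10)(-5) − (-4)(8) = 82
Σ = 316
Area = |Σ|/2 = 158.
Hole:
Apply the shoelace formula: 2A = Σ (x_i·y_{i+1} − x_{i+1}·y_i), indices taken mod 5.
Σ = (-2) + (6) + (1) + (5) + (2) = 12
Area = |Σ|/2 = 6.
Net area = 158 − 6 = 152.

152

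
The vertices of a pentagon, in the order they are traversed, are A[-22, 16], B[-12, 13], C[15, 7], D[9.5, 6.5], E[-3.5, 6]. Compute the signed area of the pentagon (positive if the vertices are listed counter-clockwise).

-93.125

Cross-terms: -94, -279, 31, 79.75, 76  ⇒  Σ = -186.25
Signed area = Σ/2 = -93.125 (negative ⇒ clockwise traversal).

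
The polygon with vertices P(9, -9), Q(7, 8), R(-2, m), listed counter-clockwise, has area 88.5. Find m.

-4

The doubled signed area Σ (x_i y_{i+1} − x_{i+1} y_i) is linear in m.
With m=0 it equals 169; the coefficient of m is -2 (from the two edges through R).
So -2·m + 169 = 2·88.5 = 177 ⇒ m = -4.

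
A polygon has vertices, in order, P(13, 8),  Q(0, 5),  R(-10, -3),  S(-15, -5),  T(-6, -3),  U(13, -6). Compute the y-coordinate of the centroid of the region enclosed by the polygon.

79/196

Apply the shoelace (surveyor's) formula. First the cross-terms c_i = x_i·y_{i+1} − x_{i+1}·y_i:
  65, 50, 5, 15, 75, 182  ⇒  2A = 392, A = 196.
Then Σ (y_i + y_{i+1})·c_i = 474, so ȳ = 474 / (6·196) = 79/196.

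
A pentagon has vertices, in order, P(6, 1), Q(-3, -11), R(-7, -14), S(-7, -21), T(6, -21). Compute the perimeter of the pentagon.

62

|PQ| = √((-9)² + (-12)²) = √225 = 15
|QR| = √((-4)² + (-3)²) = √25 = 5
|RS| = √((0)² + (-7)²) = √49 = 7
|ST| = √((13)² + (0)²) = √169 = 13
|TP| = √((0)² + (22)²) = √484 = 22
Perimeter = 15 + 5 + 7 + 13 + 22 = 62.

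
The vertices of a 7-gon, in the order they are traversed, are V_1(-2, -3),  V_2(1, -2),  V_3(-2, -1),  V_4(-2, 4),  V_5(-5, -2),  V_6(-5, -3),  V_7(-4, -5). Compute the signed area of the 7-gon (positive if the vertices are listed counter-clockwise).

18

Apply the surveyor's formula: 2A = Σ (x_i·y_{i+1} − x_{i+1}·y_i), indices taken mod 7.
Σ = (7) + (-5) + (-10) + (24) + (5) + (13) + (2) = 36
Signed area = Σ/2 = 18 (positive ⇒ counter-clockwise traversal).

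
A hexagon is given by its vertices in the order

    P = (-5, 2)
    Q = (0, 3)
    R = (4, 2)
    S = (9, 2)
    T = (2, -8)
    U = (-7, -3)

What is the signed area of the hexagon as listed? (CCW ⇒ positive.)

Apply the surveyor's formula: 2A = Σ (x_i·y_{i+1} − x_{i+1}·y_i), indices taken mod 6.
Cross-terms: -15, -12, -10, -76, -62, -29  ⇒  Σ = -204
Signed area = Σ/2 = -102 (negative ⇒ clockwise traversal).

-102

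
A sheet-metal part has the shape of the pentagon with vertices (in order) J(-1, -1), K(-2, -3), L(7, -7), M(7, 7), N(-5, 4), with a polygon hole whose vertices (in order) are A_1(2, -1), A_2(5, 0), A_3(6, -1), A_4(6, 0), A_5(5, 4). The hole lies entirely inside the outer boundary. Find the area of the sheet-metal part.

94.5

Outer boundary:
Cross-terms: 1, 35, 98, 63, 9  ⇒  Σ = 206
Area = |Σ|/2 = 103.
Hole:
Σ = (5) + (-5) + (6) + (24) + (-13) = 17
Area = |Σ|/2 = 8.5.
Net area = 103 − 8.5 = 94.5.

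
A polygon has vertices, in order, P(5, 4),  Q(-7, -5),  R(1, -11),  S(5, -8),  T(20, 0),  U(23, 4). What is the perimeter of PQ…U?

|PQ| = √((-12)² + (-9)²) = √225 = 15
|QR| = √((8)² + (-6)²) = √100 = 10
|RS| = √((4)² + (3)²) = √25 = 5
|ST| = √((15)² + (8)²) = √289 = 17
|TU| = √((3)² + (4)²) = √25 = 5
|UP| = √((-18)² + (0)²) = √324 = 18
Perimeter = 15 + 10 + 5 + 17 + 5 + 18 = 70.

70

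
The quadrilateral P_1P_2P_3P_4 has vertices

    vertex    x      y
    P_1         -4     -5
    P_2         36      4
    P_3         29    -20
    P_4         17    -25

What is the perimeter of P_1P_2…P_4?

|P_1P_2| = √((40)² + (9)²) = √1681 = 41
|P_2P_3| = √((-7)² + (-24)²) = √625 = 25
|P_3P_4| = √((-12)² + (-5)²) = √169 = 13
|P_4P_1| = √((-21)² + (20)²) = √841 = 29
Perimeter = 41 + 25 + 13 + 29 = 108.

108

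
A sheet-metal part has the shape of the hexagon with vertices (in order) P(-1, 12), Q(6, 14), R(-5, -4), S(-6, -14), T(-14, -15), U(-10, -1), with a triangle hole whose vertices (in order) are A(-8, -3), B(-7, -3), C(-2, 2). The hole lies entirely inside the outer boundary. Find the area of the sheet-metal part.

Outer boundary:
Apply the shoelace (surveyor's) formula: 2A = Σ (x_i·y_{i+1} − x_{i+1}·y_i), indices taken mod 6.
Cross-terms: -86, 46, 46, -106, -136, -121  ⇒  Σ = -357
Area = |Σ|/2 = 178.5.
Hole:
Σ = (3) + (-20) + (22) = 5
Area = |Σ|/2 = 2.5.
Net area = 178.5 − 2.5 = 176.

176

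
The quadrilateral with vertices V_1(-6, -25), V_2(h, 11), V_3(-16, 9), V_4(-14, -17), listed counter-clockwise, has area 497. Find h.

Write out the shoelace sum; only the two edges meeting at V_2 involve h:
2·Area = [((-6)·11 − h·(-25)) + (h·9 − (-16)·11)] + 646
       = 34·h + 756 = 994
⇒ h = 7.

7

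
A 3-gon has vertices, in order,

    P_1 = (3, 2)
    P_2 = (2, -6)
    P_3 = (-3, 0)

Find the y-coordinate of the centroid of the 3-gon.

-4/3

Apply Gauss's area formula. First the cross-terms c_i = x_i·y_{i+1} − x_{i+1}·y_i:
  -22, -18, -6  ⇒  2A = -46, A = -23.
Then Σ (y_i + y_{i+1})·c_i = 184, so ȳ = 184 / (6·(-23)) = -4/3.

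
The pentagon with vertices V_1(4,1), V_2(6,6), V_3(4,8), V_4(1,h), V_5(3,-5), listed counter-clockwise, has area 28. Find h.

Write out the shoelace sum; only the two edges meeting at V_4 involve h:
2·Area = [(4·h − 1·8) + (1·(-5) − 3·h)] + 65
       = 1·h + 52 = 56
⇒ h = 4.

4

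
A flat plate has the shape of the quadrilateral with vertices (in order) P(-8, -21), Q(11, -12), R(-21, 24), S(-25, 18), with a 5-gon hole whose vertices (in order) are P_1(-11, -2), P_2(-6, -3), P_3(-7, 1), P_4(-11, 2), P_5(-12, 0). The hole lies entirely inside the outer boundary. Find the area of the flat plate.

Outer boundary:
Cross-terms: 327, 12, 222, 669  ⇒  Σ = 1230
Area = |Σ|/2 = 615.
Hole:
Σ = (21) + (-27) + (-3) + (24) + (24) = 39
Area = |Σ|/2 = 19.5.
Net area = 615 − 19.5 = 595.5.

595.5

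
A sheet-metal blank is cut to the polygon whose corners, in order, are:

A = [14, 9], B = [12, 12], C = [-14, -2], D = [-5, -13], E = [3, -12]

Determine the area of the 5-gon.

Σ = (60) + (144) + (172) + (99) + (195) = 670
Area = |Σ|/2 = 335.

335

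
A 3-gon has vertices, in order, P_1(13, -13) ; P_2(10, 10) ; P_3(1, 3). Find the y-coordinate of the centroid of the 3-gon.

0

Apply Gauss's area formula. First the cross-terms c_i = x_i·y_{i+1} − x_{i+1}·y_i:
  260, 20, -52  ⇒  2A = 228, A = 114.
Then Σ (y_i + y_{i+1})·c_i = 0, so ȳ = 0 / (6·114) = 0.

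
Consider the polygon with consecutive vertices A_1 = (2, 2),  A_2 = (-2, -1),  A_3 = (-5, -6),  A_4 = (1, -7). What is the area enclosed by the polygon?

33

Cross-terms: 2, 7, 41, 16  ⇒  Σ = 66
Area = |Σ|/2 = 33.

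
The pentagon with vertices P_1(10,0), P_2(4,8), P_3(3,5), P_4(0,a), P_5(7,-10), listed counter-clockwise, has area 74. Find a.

Write out the shoelace sum; only the two edges meeting at P_4 involve a:
2·Area = [(3·a − 0·5) + (0·(-10) − 7·a)] + 176
       = -4·a + 176 = 148
⇒ a = 7.

7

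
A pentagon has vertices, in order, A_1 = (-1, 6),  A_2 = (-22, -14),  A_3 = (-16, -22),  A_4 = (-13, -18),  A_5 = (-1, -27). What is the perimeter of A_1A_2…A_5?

|A_1A_2| = √((-21)² + (-20)²) = √841 = 29
|A_2A_3| = √((6)² + (-8)²) = √100 = 10
|A_3A_4| = √((3)² + (4)²) = √25 = 5
|A_4A_5| = √((12)² + (-9)²) = √225 = 15
|A_5A_1| = √((0)² + (33)²) = √1089 = 33
Perimeter = 29 + 10 + 5 + 15 + 33 = 92.

92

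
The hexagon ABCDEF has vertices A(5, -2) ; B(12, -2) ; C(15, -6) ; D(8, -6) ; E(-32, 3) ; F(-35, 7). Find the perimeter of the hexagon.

|AB| = √((7)² + (0)²) = √49 = 7
|BC| = √((3)² + (-4)²) = √25 = 5
|CD| = √((-7)² + (0)²) = √49 = 7
|DE| = √((-40)² + (9)²) = √1681 = 41
|EF| = √((-3)² + (4)²) = √25 = 5
|FA| = √((40)² + (-9)²) = √1681 = 41
Perimeter = 7 + 5 + 7 + 41 + 5 + 41 = 106.

106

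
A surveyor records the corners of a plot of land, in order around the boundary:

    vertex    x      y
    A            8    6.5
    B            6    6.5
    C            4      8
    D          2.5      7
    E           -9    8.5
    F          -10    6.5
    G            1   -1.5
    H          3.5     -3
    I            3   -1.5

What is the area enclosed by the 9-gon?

Apply the surveyor's formula: 2A = Σ (x_i·y_{i+1} − x_{i+1}·y_i), indices taken mod 9.
Σ = (13) + (22) + (8) + (84.25) + (26.5) + (8.5) + (2.25) + (3.75) + (31.5) = 199.75
Area = |Σ|/2 = 99.875.

99.875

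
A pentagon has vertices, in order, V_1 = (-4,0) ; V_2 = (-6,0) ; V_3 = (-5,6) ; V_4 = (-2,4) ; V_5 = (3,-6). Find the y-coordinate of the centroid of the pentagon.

Apply the surveyor's formula. First the cross-terms c_i = x_i·y_{i+1} − x_{i+1}·y_i:
  0, -36, -8, 0, -24  ⇒  2A = -68, A = -34.
Then Σ (y_i + y_{i+1})·c_i = -152, so ȳ = -152 / (6·(-34)) = 38/51.

38/51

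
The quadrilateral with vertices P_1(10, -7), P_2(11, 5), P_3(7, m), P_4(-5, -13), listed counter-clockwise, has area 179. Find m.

12

Write out the shoelace sum; only the two edges meeting at P_3 involve m:
2·Area = [(11·m − 7·5) + (7·(-13) − (-5)·m)] + 292
       = 16·m + 166 = 358
⇒ m = 12.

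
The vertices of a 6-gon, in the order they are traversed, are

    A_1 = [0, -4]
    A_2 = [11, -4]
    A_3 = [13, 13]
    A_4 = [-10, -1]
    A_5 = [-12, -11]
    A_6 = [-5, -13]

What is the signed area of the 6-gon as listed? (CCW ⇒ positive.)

A_1→A_2: (0)(-4) − (11)(-4) = 44
A_2→A_3: (11)(13) − (13)(-4) = 195
A_3→A_4: (13)(-1) − (-10)(13) = 117
A_4→A_5: (-10)(-11) − (-12)(-1) = 98
A_5→A_6: (-12)(-13) − (-5)(-11) = 101
A_6→A_1: (-5)(-4) − (0)(-13) = 20
Σ = 575
Signed area = Σ/2 = 287.5 (positive ⇒ counter-clockwise traversal).

287.5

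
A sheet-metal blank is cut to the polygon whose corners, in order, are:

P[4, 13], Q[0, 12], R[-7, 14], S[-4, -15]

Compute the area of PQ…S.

Σ = (48) + (84) + (161) + (8) = 301
Area = |Σ|/2 = 150.5.

150.5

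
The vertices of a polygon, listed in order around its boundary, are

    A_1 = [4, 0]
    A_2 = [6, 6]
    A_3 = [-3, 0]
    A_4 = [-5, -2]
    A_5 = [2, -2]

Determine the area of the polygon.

35

Apply the shoelace (surveyor's) formula: 2A = Σ (x_i·y_{i+1} − x_{i+1}·y_i), indices taken mod 5.
A_1→A_2: (4)(6) − (6)(0) = 24
A_2→A_3: (6)(0) − (-3)(6) = 18
A_3→A_4: (-3)(-2) − (-5)(0) = 6
A_4→A_5: (-5)(-2) − (2)(-2) = 14
A_5→A_1: (2)(0) − (4)(-2) = 8
Σ = 70
Area = |Σ|/2 = 35.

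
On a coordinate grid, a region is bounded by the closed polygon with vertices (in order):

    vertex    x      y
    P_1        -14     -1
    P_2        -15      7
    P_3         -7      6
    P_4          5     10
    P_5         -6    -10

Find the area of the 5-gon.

189

Apply the shoelace formula: 2A = Σ (x_i·y_{i+1} − x_{i+1}·y_i), indices taken mod 5.
P_1→P_2: (-14)(7) − (-15)(-1) = -113
P_2→P_3: (-15)(6) − (-7)(7) = -41
P_3→P_4: (-7)(10) − (5)(6) = -100
P_4→P_5: (5)(-10) − (-6)(10) = 10
P_5→P_1: (-6)(-1) − (-14)(-10) = -134
Σ = -378
Area = |Σ|/2 = 189.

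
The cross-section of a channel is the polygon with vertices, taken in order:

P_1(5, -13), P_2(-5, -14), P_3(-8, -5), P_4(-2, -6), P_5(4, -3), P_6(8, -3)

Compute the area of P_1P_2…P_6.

115.5

Apply the surveyor's formula: 2A = Σ (x_i·y_{i+1} − x_{i+1}·y_i), indices taken mod 6.
Cross-terms: -135, -87, 38, 30, 12, -89  ⇒  Σ = -231
Area = |Σ|/2 = 115.5.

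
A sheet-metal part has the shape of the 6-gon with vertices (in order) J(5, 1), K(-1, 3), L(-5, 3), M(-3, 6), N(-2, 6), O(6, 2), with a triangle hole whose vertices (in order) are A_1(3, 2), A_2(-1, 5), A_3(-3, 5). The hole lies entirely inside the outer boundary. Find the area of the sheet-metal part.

Outer boundary:
Apply Gauss's area formula: 2A = Σ (x_i·y_{i+1} − x_{i+1}·y_i), indices taken mod 6.
Σ = (16) + (12) + (-21) + (-6) + (-40) + (-4) = -43
Area = |Σ|/2 = 21.5.
Hole:
Apply the surveyor's formula: 2A = Σ (x_i·y_{i+1} − x_{i+1}·y_i), indices taken mod 3.
Σ = (17) + (10) + (-21) = 6
Area = |Σ|/2 = 3.
Net area = 21.5 − 3 = 18.5.

18.5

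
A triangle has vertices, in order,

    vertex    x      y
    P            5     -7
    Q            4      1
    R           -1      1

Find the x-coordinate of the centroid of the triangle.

Apply the surveyor's formula. First the cross-terms c_i = x_i·y_{i+1} − x_{i+1}·y_i:
  33, 5, 2  ⇒  2A = 40, A = 20.
Then Σ (x_i + x_{i+1})·c_i = 320, so x̄ = 320 / (6·20) = 8/3.

8/3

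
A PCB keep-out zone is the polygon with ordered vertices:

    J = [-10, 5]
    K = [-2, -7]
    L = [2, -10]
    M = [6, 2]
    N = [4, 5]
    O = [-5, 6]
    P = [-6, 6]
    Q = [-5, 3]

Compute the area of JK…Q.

J→K: (-10)(-7) − (-2)(5) = 80
K→L: (-2)(-10) − (2)(-7) = 34
L→M: (2)(2) − (6)(-10) = 64
M→N: (6)(5) − (4)(2) = 22
N→O: (4)(6) − (-5)(5) = 49
O→P: (-5)(6) − (-6)(6) = 6
P→Q: (-6)(3) − (-5)(6) = 12
Q→J: (-5)(5) − (-10)(3) = 5
Σ = 272
Area = |Σ|/2 = 136.

136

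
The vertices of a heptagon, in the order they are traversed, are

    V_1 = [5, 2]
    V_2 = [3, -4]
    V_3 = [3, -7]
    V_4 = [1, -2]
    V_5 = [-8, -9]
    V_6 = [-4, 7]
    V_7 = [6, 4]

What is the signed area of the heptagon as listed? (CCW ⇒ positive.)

-108.5

Σ = (-26) + (-9) + (1) + (-25) + (-92) + (-58) + (-8) = -217
Signed area = Σ/2 = -108.5 (negative ⇒ clockwise traversal).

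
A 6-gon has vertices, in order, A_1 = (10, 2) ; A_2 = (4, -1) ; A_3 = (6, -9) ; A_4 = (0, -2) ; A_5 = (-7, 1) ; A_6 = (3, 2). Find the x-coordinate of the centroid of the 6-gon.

128/63

Apply the shoelace (surveyor's) formula. First the cross-terms c_i = x_i·y_{i+1} − x_{i+1}·y_i:
  -18, -30, -12, -14, -17, -14  ⇒  2A = -105, A = -52.5.
Then Σ (x_i + x_{i+1})·c_i = -640, so x̄ = -640 / (6·(-52.5)) = 128/63.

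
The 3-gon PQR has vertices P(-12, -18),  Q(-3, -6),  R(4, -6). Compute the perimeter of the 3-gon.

|PQ| = √((9)² + (12)²) = √225 = 15
|QR| = √((7)² + (0)²) = √49 = 7
|RP| = √((-16)² + (-12)²) = √400 = 20
Perimeter = 15 + 7 + 20 = 42.

42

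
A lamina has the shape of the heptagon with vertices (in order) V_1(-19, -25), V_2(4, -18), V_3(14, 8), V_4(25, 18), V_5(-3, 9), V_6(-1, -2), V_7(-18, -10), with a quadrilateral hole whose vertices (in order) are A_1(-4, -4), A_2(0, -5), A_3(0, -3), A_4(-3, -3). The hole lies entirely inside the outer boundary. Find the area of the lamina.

647.5

Outer boundary:
V_1→V_2: (-19)(-18) − (4)(-25) = 442
V_2→V_3: (4)(8) − (14)(-18) = 284
V_3→V_4: (14)(18) − (25)(8) = 52
V_4→V_5: (25)(9) − (-3)(18) = 279
V_5→V_6: (-3)(-2) − (-1)(9) = 15
V_6→V_7: (-1)(-10) − (-18)(-2) = -26
V_7→V_1: (-18)(-25) − (-19)(-10) = 260
Σ = 1306
Area = |Σ|/2 = 653.
Hole:
Σ = (20) + (0) + (-9) + (0) = 11
Area = |Σ|/2 = 5.5.
Net area = 653 − 5.5 = 647.5.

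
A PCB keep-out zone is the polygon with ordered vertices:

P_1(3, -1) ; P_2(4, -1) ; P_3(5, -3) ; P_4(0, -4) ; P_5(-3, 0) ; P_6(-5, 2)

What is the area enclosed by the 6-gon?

22.5

Apply the shoelace formula: 2A = Σ (x_i·y_{i+1} − x_{i+1}·y_i), indices taken mod 6.
Σ = (1) + (-7) + (-20) + (-12) + (-6) + (-1) = -45
Area = |Σ|/2 = 22.5.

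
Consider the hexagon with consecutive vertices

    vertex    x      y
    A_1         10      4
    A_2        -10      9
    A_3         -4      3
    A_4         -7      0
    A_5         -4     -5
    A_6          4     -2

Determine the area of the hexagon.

Σ = (130) + (6) + (21) + (35) + (28) + (36) = 256
Area = |Σ|/2 = 128.

128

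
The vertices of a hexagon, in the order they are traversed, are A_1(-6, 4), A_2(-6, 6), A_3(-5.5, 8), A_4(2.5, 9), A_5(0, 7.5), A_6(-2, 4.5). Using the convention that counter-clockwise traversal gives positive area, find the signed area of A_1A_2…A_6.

-21.875

A_1→A_2: (-6)(6) − (-6)(4) = -12
A_2→A_3: (-6)(8) − (-5.5)(6) = -15
A_3→A_4: (-5.5)(9) − (2.5)(8) = -69.5
A_4→A_5: (2.5)(7.5) − (0)(9) = 18.75
A_5→A_6: (0)(4.5) − (-2)(7.5) = 15
A_6→A_1: (-2)(4) − (-6)(4.5) = 19
Σ = -43.75
Signed area = Σ/2 = -21.875 (negative ⇒ clockwise traversal).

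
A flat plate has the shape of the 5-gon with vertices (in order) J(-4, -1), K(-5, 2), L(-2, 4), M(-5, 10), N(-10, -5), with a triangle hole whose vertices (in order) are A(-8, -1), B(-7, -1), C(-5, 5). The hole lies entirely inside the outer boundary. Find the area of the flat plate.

40

Outer boundary:
Apply Gauss's area formula: 2A = Σ (x_i·y_{i+1} − x_{i+1}·y_i), indices taken mod 5.
Cross-terms: -13, -16, 0, 125, -10  ⇒  Σ = 86
Area = |Σ|/2 = 43.
Hole:
Apply the shoelace formula: 2A = Σ (x_i·y_{i+1} − x_{i+1}·y_i), indices taken mod 3.
A→B: (-8)(-1) − (-7)(-1) = 1
B→C: (-7)(5) − (-5)(-1) = -40
C→A: (-5)(-1) − (-8)(5) = 45
Σ = 6
Area = |Σ|/2 = 3.
Net area = 43 − 3 = 40.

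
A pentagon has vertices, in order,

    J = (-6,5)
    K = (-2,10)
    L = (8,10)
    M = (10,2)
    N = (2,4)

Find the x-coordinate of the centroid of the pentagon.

Apply the surveyor's formula. First the cross-terms c_i = x_i·y_{i+1} − x_{i+1}·y_i:
  -50, -100, -84, 36, 34  ⇒  2A = -164, A = -82.
Then Σ (x_i + x_{i+1})·c_i = -1416, so x̄ = -1416 / (6·(-82)) = 118/41.

118/41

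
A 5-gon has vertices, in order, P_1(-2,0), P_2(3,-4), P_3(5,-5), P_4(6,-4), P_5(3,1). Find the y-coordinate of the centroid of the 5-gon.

-73/43

Apply Gauss's area formula. First the cross-terms c_i = x_i·y_{i+1} − x_{i+1}·y_i:
  8, 5, 10, 18, 2  ⇒  2A = 43, A = 21.5.
Then Σ (y_i + y_{i+1})·c_i = -219, so ȳ = -219 / (6·21.5) = -73/43.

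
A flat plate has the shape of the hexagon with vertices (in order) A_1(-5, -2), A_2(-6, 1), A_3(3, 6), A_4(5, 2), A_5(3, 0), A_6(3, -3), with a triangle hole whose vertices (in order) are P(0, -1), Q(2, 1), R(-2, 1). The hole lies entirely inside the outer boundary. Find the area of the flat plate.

Outer boundary:
Apply the shoelace formula: 2A = Σ (x_i·y_{i+1} − x_{i+1}·y_i), indices taken mod 6.
Σ = (-17) + (-39) + (-24) + (-6) + (-9) + (-21) = -116
Area = |Σ|/2 = 58.
Hole:
Apply the shoelace (surveyor's) formula: 2A = Σ (x_i·y_{i+1} − x_{i+1}·y_i), indices taken mod 3.
Σ = (2) + (4) + (2) = 8
Area = |Σ|/2 = 4.
Net area = 58 − 4 = 54.

54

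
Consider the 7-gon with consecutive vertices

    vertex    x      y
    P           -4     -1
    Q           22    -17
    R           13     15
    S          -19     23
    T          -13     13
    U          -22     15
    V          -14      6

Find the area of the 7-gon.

742

Apply the surveyor's formula: 2A = Σ (x_i·y_{i+1} − x_{i+1}·y_i), indices taken mod 7.
P→Q: (-4)(-17) − (22)(-1) = 90
Q→R: (22)(15) − (13)(-17) = 551
R→S: (13)(23) − (-19)(15) = 584
S→T: (-19)(13) − (-13)(23) = 52
T→U: (-13)(15) − (-22)(13) = 91
U→V: (-22)(6) − (-14)(15) = 78
V→P: (-14)(-1) − (-4)(6) = 38
Σ = 1484
Area = |Σ|/2 = 742.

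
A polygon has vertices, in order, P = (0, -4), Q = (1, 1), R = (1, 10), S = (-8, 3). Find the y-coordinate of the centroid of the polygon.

2.953125

Apply the shoelace (surveyor's) formula. First the cross-terms c_i = x_i·y_{i+1} − x_{i+1}·y_i:
  4, 9, 83, 32  ⇒  2A = 128, A = 64.
Then Σ (y_i + y_{i+1})·c_i = 1134, so ȳ = 1134 / (6·64) = 2.953125.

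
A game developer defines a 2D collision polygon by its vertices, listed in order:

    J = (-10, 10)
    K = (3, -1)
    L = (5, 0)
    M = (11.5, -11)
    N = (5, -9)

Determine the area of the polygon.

Apply the shoelace (surveyor's) formula: 2A = Σ (x_i·y_{i+1} − x_{i+1}·y_i), indices taken mod 5.
Σ = (-20) + (5) + (-55) + (-48.5) + (-40) = -158.5
Area = |Σ|/2 = 79.25.

79.25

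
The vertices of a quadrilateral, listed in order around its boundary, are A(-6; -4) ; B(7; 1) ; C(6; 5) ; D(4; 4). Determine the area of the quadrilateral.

31.5

Σ = (22) + (29) + (4) + (8) = 63
Area = |Σ|/2 = 31.5.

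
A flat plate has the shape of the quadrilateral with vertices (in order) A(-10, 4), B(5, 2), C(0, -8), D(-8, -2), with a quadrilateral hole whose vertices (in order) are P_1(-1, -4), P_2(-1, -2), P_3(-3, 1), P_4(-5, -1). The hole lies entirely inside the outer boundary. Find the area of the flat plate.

Outer boundary:
A→B: (-10)(2) − (5)(4) = -40
B→C: (5)(-8) − (0)(2) = -40
C→D: (0)(-2) − (-8)(-8) = -64
D→A: (-8)(4) − (-10)(-2) = -52
Σ = -196
Area = |Σ|/2 = 98.
Hole:
Apply the shoelace formula: 2A = Σ (x_i·y_{i+1} − x_{i+1}·y_i), indices taken mod 4.
Σ = (-2) + (-7) + (8) + (19) = 18
Area = |Σ|/2 = 9.
Net area = 98 − 9 = 89.

89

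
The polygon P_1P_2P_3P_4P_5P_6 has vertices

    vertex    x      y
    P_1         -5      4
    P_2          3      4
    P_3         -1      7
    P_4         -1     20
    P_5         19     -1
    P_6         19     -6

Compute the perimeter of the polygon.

86

|P_1P_2| = √((8)² + (0)²) = √64 = 8
|P_2P_3| = √((-4)² + (3)²) = √25 = 5
|P_3P_4| = √((0)² + (13)²) = √169 = 13
|P_4P_5| = √((20)² + (-21)²) = √841 = 29
|P_5P_6| = √((0)² + (-5)²) = √25 = 5
|P_6P_1| = √((-24)² + (10)²) = √676 = 26
Perimeter = 8 + 5 + 13 + 29 + 5 + 26 = 86.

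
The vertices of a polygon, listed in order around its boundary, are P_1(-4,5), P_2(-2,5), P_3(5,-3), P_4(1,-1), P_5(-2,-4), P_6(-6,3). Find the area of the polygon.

Apply Gauss's area formula: 2A = Σ (x_i·y_{i+1} − x_{i+1}·y_i), indices taken mod 6.
Σ = (-10) + (-19) + (-2) + (-6) + (-30) + (-18) = -85
Area = |Σ|/2 = 42.5.

42.5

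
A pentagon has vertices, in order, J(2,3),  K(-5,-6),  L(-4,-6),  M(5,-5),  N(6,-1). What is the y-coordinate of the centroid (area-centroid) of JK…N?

Apply the shoelace (surveyor's) formula. First the cross-terms c_i = x_i·y_{i+1} − x_{i+1}·y_i:
  3, 6, 50, 25, 20  ⇒  2A = 104, A = 52.
Then Σ (y_i + y_{i+1})·c_i = -741, so ȳ = -741 / (6·52) = -2.375.

-2.375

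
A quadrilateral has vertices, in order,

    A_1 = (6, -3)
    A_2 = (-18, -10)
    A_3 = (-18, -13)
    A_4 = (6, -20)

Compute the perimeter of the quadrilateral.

70

|A_1A_2| = √((-24)² + (-7)²) = √625 = 25
|A_2A_3| = √((0)² + (-3)²) = √9 = 3
|A_3A_4| = √((24)² + (-7)²) = √625 = 25
|A_4A_1| = √((0)² + (17)²) = √289 = 17
Perimeter = 25 + 3 + 25 + 17 = 70.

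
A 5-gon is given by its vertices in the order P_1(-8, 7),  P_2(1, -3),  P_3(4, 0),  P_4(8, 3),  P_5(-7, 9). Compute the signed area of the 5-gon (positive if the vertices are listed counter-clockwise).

78.5

Apply Gauss's area formula: 2A = Σ (x_i·y_{i+1} − x_{i+1}·y_i), indices taken mod 5.
Σ = (17) + (12) + (12) + (93) + (23) = 157
Signed area = Σ/2 = 78.5 (positive ⇒ counter-clockwise traversal).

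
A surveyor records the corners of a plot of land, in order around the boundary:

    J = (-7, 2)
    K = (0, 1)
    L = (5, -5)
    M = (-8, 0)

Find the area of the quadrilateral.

Apply Gauss's area formula: 2A = Σ (x_i·y_{i+1} − x_{i+1}·y_i), indices taken mod 4.
Σ = (-7) + (-5) + (-40) + (-16) = -68
Area = |Σ|/2 = 34.

34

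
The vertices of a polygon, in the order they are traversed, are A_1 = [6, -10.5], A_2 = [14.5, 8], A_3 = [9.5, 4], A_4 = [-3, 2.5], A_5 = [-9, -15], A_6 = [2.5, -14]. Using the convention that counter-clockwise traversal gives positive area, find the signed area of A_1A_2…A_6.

Σ = (200.25) + (-18) + (35.75) + (67.5) + (163.5) + (57.75) = 506.75
Signed area = Σ/2 = 253.375 (positive ⇒ counter-clockwise traversal).

253.375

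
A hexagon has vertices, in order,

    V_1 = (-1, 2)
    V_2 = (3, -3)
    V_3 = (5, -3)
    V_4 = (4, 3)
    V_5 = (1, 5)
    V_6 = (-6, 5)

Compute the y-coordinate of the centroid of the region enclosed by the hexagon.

Apply the shoelace formula. First the cross-terms c_i = x_i·y_{i+1} − x_{i+1}·y_i:
  -3, 6, 27, 17, 35, -7  ⇒  2A = 75, A = 37.5.
Then Σ (y_i + y_{i+1})·c_i = 404, so ȳ = 404 / (6·37.5) = 404/225.

404/225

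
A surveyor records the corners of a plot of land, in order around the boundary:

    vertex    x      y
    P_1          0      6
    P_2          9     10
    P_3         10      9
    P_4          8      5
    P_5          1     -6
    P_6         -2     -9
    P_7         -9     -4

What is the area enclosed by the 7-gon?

Σ = (-54) + (-19) + (-22) + (-53) + (-21) + (-73) + (-54) = -296
Area = |Σ|/2 = 148.

148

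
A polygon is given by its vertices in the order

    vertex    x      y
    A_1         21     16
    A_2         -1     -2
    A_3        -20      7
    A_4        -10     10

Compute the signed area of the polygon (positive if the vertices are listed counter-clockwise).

Apply the surveyor's formula: 2A = Σ (x_i·y_{i+1} − x_{i+1}·y_i), indices taken mod 4.
Σ = (-26) + (-47) + (-130) + (-370) = -573
Signed area = Σ/2 = -286.5 (negative ⇒ clockwise traversal).

-286.5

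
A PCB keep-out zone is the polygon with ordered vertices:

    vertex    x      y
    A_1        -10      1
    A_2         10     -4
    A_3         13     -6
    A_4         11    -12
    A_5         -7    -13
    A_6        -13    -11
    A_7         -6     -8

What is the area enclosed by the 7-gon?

217.5

Apply the shoelace (surveyor's) formula: 2A = Σ (x_i·y_{i+1} − x_{i+1}·y_i), indices taken mod 7.
A_1→A_2: (-10)(-4) − (10)(1) = 30
A_2→A_3: (10)(-6) − (13)(-4) = -8
A_3→A_4: (13)(-12) − (11)(-6) = -90
A_4→A_5: (11)(-13) − (-7)(-12) = -227
A_5→A_6: (-7)(-11) − (-13)(-13) = -92
A_6→A_7: (-13)(-8) − (-6)(-11) = 38
A_7→A_1: (-6)(1) − (-10)(-8) = -86
Σ = -435
Area = |Σ|/2 = 217.5.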